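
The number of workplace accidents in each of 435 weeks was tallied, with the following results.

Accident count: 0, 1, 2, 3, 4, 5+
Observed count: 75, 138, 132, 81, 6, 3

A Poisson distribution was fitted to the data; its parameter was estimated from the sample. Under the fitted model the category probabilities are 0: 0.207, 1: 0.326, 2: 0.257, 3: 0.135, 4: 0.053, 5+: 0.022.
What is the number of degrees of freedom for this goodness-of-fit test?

There are k = 6 categories and 1 parameter estimated from the data, so df = 6 − 1 − 1 = 4.

4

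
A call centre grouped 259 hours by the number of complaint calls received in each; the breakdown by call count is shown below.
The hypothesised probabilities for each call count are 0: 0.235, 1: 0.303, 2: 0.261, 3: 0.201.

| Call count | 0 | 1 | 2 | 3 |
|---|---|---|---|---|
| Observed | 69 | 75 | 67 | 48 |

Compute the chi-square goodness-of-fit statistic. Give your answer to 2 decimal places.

1.56

Expected counts E_i = n·p_i: 259×0.235 = 60.865, 259×0.303 = 78.477, 259×0.261 = 67.599, 259×0.201 = 52.059.
0: (69 − 60.865)²/60.865 = 66.178225/60.865 = 1.087
1: (75 − 78.477)²/78.477 = 12.089529/78.477 = 0.154
2: (67 − 67.599)²/67.599 = 0.358801/67.599 = 0.005
3: (48 − 52.059)²/52.059 = 16.475481/52.059 = 0.316
Sum = 1.56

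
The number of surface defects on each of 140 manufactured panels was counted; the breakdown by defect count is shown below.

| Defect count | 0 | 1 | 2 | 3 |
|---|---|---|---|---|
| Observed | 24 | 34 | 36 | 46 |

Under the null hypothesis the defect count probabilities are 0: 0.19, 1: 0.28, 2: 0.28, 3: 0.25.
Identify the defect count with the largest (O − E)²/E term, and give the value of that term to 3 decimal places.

3, 3.457

Expected counts E_i = n·p_i: 140×0.19 = 26.6, 140×0.28 = 39.2, 140×0.28 = 39.2, 140×0.25 = 35.
0: (24 − 26.6)²/26.6 = 6.76/26.6 = 0.2541
1: (34 − 39.2)²/39.2 = 27.04/39.2 = 0.6898
2: (36 − 39.2)²/39.2 = 10.24/39.2 = 0.2612
3: (46 − 35)²/35 = 121/35 = 3.4571
The largest term is for 3: 3.457.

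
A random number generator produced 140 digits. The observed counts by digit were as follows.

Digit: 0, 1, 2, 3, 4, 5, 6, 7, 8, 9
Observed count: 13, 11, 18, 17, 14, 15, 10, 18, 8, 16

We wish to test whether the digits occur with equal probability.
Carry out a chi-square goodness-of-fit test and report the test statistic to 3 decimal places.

7.714

Under H₀ each category has probability 1/10, so each expected count is 140/10 = 14.
χ² = (13−14)²/14 + (11−14)²/14 + (18−14)²/14 + (17−14)²/14 + (14−14)²/14 + (15−14)²/14 + (10−14)²/14 + (18−14)²/14 + (8−14)²/14 + (16−14)²/14
   = 0.0714 + 0.6429 + 1.1429 + 0.6429 + 0.0000 + 0.0714 + 1.1429 + 1.1429 + 2.5714 + 0.2857
Sum = 7.714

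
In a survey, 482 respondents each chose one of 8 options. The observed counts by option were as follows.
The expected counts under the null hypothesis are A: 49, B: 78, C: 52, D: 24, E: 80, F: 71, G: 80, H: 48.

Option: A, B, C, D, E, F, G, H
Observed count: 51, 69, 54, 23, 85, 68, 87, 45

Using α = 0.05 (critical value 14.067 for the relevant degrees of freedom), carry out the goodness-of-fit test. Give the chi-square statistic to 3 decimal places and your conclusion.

χ² = (51−49)²/49 + (69−78)²/78 + (54−52)²/52 + (23−24)²/24 + (85−80)²/80 + (68−71)²/71 + (87−80)²/80 + (45−48)²/48
   = 0.0816 + 1.0385 + 0.0769 + 0.0417 + 0.3125 + 0.1268 + 0.6125 + 0.1875
Sum = 2.478
df = 7. Since 2.478 < 14.067, we do not reject H₀.

2.478; do not reject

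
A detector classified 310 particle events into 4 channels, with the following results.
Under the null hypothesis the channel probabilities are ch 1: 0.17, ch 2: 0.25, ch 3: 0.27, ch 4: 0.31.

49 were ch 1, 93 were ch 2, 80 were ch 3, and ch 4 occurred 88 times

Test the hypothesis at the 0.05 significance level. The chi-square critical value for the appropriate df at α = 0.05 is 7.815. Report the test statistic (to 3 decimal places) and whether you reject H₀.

Expected counts E_i = n·p_i: 310×0.17 = 52.7, 310×0.25 = 77.5, 310×0.27 = 83.7, 310×0.31 = 96.1.
cat         O        E   (O−E)²/E
ch 1       49     52.7     0.2598
ch 2       93     77.5     3.1000
ch 3       80     83.7     0.1636
ch 4       88     96.1     0.6827
Sum = 4.206
df = 3. Since 4.206 < 7.815, we do not reject H₀.

4.206; do not reject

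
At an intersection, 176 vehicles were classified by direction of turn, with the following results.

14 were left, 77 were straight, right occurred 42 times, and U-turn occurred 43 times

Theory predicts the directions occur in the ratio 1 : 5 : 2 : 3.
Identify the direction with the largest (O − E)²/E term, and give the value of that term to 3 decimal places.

right, 3.125

Ratio total = 11. Expected counts: 176×1/11 = 16, 176×5/11 = 80, 176×2/11 = 32, 176×3/11 = 48.
χ² = (14−16)²/16 + (77−80)²/80 + (42−32)²/32 + (43−48)²/48
   = 0.2500 + 0.1125 + 3.1250 + 0.5208
The largest term is for right: 3.125.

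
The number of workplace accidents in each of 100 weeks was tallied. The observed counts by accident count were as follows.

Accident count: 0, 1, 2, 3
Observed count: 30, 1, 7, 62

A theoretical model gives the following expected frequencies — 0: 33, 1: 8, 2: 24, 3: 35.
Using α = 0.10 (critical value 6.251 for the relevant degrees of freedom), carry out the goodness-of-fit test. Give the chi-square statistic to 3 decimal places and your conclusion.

39.268; reject

χ² = (30−33)²/33 + (1−8)²/8 + (7−24)²/24 + (62−35)²/35
   = 0.2727 + 6.1250 + 12.0417 + 20.8286
Sum = 39.268
df = 3. Since 39.268 > 6.251, we reject H₀.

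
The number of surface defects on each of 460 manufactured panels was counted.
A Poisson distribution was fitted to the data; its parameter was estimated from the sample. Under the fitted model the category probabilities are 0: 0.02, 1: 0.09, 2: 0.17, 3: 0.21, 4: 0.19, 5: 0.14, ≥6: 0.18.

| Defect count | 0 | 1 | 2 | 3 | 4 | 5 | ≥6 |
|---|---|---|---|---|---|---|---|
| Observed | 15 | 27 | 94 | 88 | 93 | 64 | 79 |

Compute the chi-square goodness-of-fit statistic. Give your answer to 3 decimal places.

Expected counts E_i = n·p_i: 460×0.02 = 9.2, 460×0.09 = 41.4, 460×0.17 = 78.2, 460×0.21 = 96.6, 460×0.19 = 87.4, 460×0.14 = 64.4, 460×0.18 = 82.8.
χ² = (15−9.2)²/9.2 + (27−41.4)²/41.4 + (94−78.2)²/78.2 + (88−96.6)²/96.6 + (93−87.4)²/87.4 + (64−64.4)²/64.4 + (79−82.8)²/82.8
   = 3.6565 + 5.0087 + 3.1923 + 0.7656 + 0.3588 + 0.0025 + 0.1744
Sum = 13.159

13.159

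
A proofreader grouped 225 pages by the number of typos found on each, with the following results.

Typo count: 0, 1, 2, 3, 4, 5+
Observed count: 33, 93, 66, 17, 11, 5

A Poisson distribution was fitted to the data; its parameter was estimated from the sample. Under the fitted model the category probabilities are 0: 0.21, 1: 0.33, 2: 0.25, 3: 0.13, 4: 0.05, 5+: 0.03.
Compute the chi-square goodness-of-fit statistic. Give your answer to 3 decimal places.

Expected counts E_i = n·p_i: 225×0.21 = 47.25, 225×0.33 = 74.25, 225×0.25 = 56.25, 225×0.13 = 29.25, 225×0.05 = 11.25, 225×0.03 = 6.75.
χ² = (33−47.25)²/47.25 + (93−74.25)²/74.25 + (66−56.25)²/56.25 + (17−29.25)²/29.25 + (11−11.25)²/11.25 + (5−6.75)²/6.75
   = 4.2976 + 4.7348 + 1.6900 + 5.1303 + 0.0056 + 0.4537
Sum = 16.312

16.312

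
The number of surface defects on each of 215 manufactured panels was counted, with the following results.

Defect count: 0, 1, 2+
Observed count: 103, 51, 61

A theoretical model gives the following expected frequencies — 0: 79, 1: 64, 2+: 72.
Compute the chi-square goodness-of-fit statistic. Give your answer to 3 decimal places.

0: (103 − 79)²/79 = 576/79 = 7.2911
1: (51 − 64)²/64 = 169/64 = 2.6406
2+: (61 − 72)²/72 = 121/72 = 1.6806
Sum = 11.612

11.612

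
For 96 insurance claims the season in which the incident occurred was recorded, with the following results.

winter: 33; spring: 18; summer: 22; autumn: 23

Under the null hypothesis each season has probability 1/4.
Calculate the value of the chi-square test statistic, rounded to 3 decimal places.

5.083

Expected count for each of the 4 categories: 96/4 = 24.
χ² = (33−24)²/24 + (18−24)²/24 + (22−24)²/24 + (23−24)²/24
   = 3.3750 + 1.5000 + 0.1667 + 0.0417
Sum = 5.083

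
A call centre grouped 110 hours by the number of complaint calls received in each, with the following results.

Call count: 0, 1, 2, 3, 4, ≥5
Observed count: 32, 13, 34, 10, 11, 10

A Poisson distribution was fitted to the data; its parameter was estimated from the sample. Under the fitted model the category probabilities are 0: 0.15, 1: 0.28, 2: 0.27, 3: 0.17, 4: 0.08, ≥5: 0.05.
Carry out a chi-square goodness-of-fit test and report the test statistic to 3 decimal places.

33.750

Expected counts E_i = n·p_i: 110×0.15 = 16.5, 110×0.28 = 30.8, 110×0.27 = 29.7, 110×0.17 = 18.7, 110×0.08 = 8.8, 110×0.05 = 5.5.
cat         O        E   (O−E)²/E
0          32     16.5    14.5606
1          13     30.8    10.2870
2          34     29.7     0.6226
3          10     18.7     4.0476
4          11      8.8     0.5500
≥5         10      5.5     3.6818
Sum = 33.750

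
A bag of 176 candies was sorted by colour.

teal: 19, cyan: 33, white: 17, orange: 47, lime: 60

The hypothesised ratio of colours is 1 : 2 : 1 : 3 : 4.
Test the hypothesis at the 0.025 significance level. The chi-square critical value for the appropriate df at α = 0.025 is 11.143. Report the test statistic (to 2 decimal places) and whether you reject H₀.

0.93; do not reject

Ratio total = 11. Expected counts: 176×1/11 = 16, 176×2/11 = 32, 176×1/11 = 16, 176×3/11 = 48, 176×4/11 = 64.
χ² = (19−16)²/16 + (33−32)²/32 + (17−16)²/16 + (47−48)²/48 + (60−64)²/64
   = 0.563 + 0.031 + 0.063 + 0.021 + 0.250
Sum = 0.93
df = 4. Since 0.93 < 11.143, we do not reject H₀.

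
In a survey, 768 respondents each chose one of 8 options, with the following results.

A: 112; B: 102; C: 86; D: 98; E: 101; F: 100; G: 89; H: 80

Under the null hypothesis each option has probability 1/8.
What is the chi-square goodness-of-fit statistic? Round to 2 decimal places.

7.73

Expected count for each of the 8 categories: 768/8 = 96.
cat         O        E   (O−E)²/E
A         112       96      2.667
B         102       96      0.375
C          86       96      1.042
D          98       96      0.042
E         101       96      0.260
F         100       96      0.167
G          89       96      0.510
H          80       96      2.667
Sum = 7.73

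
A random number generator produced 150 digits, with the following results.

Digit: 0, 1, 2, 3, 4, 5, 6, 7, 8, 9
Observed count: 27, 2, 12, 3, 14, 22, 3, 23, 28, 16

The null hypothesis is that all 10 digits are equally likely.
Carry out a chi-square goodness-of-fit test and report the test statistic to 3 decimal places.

59.600

Expected count for each of the 10 categories: 150/10 = 15.
0: (27 − 15)²/15 = 144/15 = 9.6000
1: (2 − 15)²/15 = 169/15 = 11.2667
2: (12 − 15)²/15 = 9/15 = 0.6000
3: (3 − 15)²/15 = 144/15 = 9.6000
4: (14 − 15)²/15 = 1/15 = 0.0667
5: (22 − 15)²/15 = 49/15 = 3.2667
6: (3 − 15)²/15 = 144/15 = 9.6000
7: (23 − 15)²/15 = 64/15 = 4.2667
8: (28 − 15)²/15 = 169/15 = 11.2667
9: (16 − 15)²/15 = 1/15 = 0.0667
Sum = 59.600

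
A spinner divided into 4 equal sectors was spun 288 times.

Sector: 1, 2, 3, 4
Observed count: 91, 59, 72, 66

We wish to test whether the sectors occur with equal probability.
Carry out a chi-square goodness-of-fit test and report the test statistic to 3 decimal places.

7.861

Expected count for each of the 4 categories: 288/4 = 72.
cat         O        E   (O−E)²/E
1          91       72     5.0139
2          59       72     2.3472
3          72       72     0.0000
4          66       72     0.5000
Sum = 7.861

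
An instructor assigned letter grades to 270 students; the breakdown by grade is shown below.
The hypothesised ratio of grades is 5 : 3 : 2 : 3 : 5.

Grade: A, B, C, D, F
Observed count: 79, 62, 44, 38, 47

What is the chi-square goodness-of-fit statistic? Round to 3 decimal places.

Ratio total = 18. Expected counts: 270×5/18 = 75, 270×3/18 = 45, 270×2/18 = 30, 270×3/18 = 45, 270×5/18 = 75.
χ² = (79−75)²/75 + (62−45)²/45 + (44−30)²/30 + (38−45)²/45 + (47−75)²/75
   = 0.2133 + 6.4222 + 6.5333 + 1.0889 + 10.4533
Sum = 24.711

24.711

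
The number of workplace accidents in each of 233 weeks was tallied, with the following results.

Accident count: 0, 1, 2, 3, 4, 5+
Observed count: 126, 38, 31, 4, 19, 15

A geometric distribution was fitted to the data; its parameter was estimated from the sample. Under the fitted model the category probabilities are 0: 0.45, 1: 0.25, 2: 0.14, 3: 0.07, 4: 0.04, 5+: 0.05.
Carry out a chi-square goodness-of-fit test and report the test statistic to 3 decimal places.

31.695

Expected counts E_i = n·p_i: 233×0.45 = 104.85, 233×0.25 = 58.25, 233×0.14 = 32.62, 233×0.07 = 16.31, 233×0.04 = 9.32, 233×0.05 = 11.65.
0: (126 − 104.85)²/104.85 = 447.3225/104.85 = 4.2663
1: (38 − 58.25)²/58.25 = 410.0625/58.25 = 7.0397
2: (31 − 32.62)²/32.62 = 2.6244/32.62 = 0.0805
3: (4 − 16.31)²/16.31 = 151.5361/16.31 = 9.2910
4: (19 − 9.32)²/9.32 = 93.7024/9.32 = 10.0539
5+: (15 − 11.65)²/11.65 = 11.2225/11.65 = 0.9633
Sum = 31.695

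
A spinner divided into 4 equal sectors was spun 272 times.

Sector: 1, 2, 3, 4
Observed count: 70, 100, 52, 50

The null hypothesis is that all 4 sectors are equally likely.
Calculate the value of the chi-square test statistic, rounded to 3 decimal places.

Expected count for each of the 4 categories: 272/4 = 68.
cat         O        E   (O−E)²/E
1          70       68     0.0588
2         100       68    15.0588
3          52       68     3.7647
4          50       68     4.7647
Sum = 23.647

23.647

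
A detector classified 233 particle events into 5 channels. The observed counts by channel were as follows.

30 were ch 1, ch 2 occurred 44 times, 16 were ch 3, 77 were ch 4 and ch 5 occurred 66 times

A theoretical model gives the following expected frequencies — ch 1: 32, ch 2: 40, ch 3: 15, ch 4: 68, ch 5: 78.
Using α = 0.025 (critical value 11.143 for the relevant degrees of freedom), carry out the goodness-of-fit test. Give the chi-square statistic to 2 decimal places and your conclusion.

cat         O        E   (O−E)²/E
ch 1       30       32      0.125
ch 2       44       40      0.400
ch 3       16       15      0.067
ch 4       77       68      1.191
ch 5       66       78      1.846
Sum = 3.63
df = 4. Since 3.63 < 11.143, we do not reject H₀.

3.63; do not reject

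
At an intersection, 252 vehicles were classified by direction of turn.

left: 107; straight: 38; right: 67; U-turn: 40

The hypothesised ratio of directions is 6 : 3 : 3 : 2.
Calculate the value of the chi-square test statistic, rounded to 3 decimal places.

8.324

Ratio total = 14. Expected counts: 252×6/14 = 108, 252×3/14 = 54, 252×3/14 = 54, 252×2/14 = 36.
left: (107 − 108)²/108 = 1/108 = 0.0093
straight: (38 − 54)²/54 = 256/54 = 4.7407
right: (67 − 54)²/54 = 169/54 = 3.1296
U-turn: (40 − 36)²/36 = 16/36 = 0.4444
Sum = 8.324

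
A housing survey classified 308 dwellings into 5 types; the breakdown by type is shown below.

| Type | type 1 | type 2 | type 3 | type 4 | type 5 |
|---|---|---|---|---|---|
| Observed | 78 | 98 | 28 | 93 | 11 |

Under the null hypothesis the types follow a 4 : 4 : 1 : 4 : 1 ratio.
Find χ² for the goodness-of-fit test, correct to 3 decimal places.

9.693

Ratio total = 14. Expected counts: 308×4/14 = 88, 308×4/14 = 88, 308×1/14 = 22, 308×4/14 = 88, 308×1/14 = 22.
cat         O        E   (O−E)²/E
type 1     78       88     1.1364
type 2     98       88     1.1364
type 3     28       22     1.6364
type 4     93       88     0.2841
type 5     11       22     5.5000
Sum = 9.693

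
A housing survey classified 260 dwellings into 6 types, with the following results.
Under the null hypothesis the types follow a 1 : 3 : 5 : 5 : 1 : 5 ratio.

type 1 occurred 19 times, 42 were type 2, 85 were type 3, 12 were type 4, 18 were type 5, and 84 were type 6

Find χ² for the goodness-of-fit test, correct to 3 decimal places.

59.846

Ratio total = 20. Expected counts: 260×1/20 = 13, 260×3/20 = 39, 260×5/20 = 65, 260×5/20 = 65, 260×1/20 = 13, 260×5/20 = 65.
type 1: (19 − 13)²/13 = 36/13 = 2.7692
type 2: (42 − 39)²/39 = 9/39 = 0.2308
type 3: (85 − 65)²/65 = 400/65 = 6.1538
type 4: (12 − 65)²/65 = 2809/65 = 43.2154
type 5: (18 − 13)²/13 = 25/13 = 1.9231
type 6: (84 − 65)²/65 = 361/65 = 5.5538
Sum = 59.846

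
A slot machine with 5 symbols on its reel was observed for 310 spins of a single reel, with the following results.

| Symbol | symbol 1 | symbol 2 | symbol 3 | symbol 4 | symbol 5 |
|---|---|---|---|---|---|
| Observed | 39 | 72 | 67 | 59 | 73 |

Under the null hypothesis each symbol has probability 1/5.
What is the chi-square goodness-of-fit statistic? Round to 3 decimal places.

12.645

Under H₀ each category has probability 1/5, so each expected count is 310/5 = 62.
χ² = (39−62)²/62 + (72−62)²/62 + (67−62)²/62 + (59−62)²/62 + (73−62)²/62
   = 8.5323 + 1.6129 + 0.4032 + 0.1452 + 1.9516
Sum = 12.645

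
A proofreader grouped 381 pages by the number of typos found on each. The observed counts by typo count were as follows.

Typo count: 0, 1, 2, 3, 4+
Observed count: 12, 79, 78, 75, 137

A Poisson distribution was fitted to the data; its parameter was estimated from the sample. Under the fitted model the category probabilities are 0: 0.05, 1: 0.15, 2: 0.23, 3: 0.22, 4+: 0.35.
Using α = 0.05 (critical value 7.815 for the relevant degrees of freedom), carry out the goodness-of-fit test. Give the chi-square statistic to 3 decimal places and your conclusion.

Expected counts E_i = n·p_i: 381×0.05 = 19.05, 381×0.15 = 57.15, 381×0.23 = 87.63, 381×0.22 = 83.82, 381×0.35 = 133.35.
cat         O        E   (O−E)²/E
0          12    19.05     2.6091
1          79    57.15     8.3538
2          78    87.63     1.0583
3          75    83.82     0.9281
4+        137   133.35     0.0999
Sum = 13.049
df = 3. Since 13.049 > 7.815, we reject H₀.

13.049; reject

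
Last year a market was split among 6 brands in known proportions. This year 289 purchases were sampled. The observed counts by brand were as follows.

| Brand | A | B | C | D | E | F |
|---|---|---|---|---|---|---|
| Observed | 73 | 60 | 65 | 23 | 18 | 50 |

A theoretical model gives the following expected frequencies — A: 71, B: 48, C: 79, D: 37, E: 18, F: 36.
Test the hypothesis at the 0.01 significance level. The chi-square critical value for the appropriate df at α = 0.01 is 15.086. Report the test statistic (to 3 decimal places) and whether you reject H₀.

χ² = (73−71)²/71 + (60−48)²/48 + (65−79)²/79 + (23−37)²/37 + (18−18)²/18 + (50−36)²/36
   = 0.0563 + 3.0000 + 2.4810 + 5.2973 + 0.0000 + 5.4444
Sum = 16.279
df = 5. Since 16.279 > 15.086, we reject H₀.

16.279; reject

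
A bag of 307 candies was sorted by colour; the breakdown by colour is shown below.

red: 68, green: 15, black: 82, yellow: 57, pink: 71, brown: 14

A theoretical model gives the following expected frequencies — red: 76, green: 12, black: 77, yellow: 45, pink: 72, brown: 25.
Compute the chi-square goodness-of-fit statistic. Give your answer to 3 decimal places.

9.971

cat         O        E   (O−E)²/E
red        68       76     0.8421
green      15       12     0.7500
black      82       77     0.3247
yellow     57       45     3.2000
pink       71       72     0.0139
brown      14       25     4.8400
Sum = 9.971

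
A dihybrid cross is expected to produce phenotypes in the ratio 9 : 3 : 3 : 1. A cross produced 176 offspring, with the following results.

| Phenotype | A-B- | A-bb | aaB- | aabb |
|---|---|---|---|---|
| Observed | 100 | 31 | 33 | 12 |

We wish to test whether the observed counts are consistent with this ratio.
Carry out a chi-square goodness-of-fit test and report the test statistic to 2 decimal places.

0.22

Ratio total = 16. Expected counts: 176×9/16 = 99, 176×3/16 = 33, 176×3/16 = 33, 176×1/16 = 11.
A-B-: (100 − 99)²/99 = 1/99 = 0.010
A-bb: (31 − 33)²/33 = 4/33 = 0.121
aaB-: (33 − 33)²/33 = 0/33 = 0.000
aabb: (12 − 11)²/11 = 1/11 = 0.091
Sum = 0.22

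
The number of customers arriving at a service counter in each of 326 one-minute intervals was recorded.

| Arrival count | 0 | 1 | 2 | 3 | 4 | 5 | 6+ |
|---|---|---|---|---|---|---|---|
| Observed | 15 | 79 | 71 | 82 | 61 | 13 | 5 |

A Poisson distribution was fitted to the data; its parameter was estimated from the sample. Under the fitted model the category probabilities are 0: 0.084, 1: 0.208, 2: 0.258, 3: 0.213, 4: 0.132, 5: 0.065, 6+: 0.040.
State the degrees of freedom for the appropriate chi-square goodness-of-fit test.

5

There are k = 7 categories and 1 parameter estimated from the data, so df = 7 − 1 − 1 = 5.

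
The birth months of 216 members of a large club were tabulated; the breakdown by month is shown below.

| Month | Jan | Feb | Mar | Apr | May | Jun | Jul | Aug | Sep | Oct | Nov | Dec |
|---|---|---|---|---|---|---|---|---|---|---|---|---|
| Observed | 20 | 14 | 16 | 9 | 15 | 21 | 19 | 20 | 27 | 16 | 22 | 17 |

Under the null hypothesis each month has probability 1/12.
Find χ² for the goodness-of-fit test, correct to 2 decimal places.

12.78

Expected count for each of the 12 categories: 216/12 = 18.
χ² = (20−18)²/18 + (14−18)²/18 + (16−18)²/18 + (9−18)²/18 + (15−18)²/18 + (21−18)²/18 + (19−18)²/18 + (20−18)²/18 + (27−18)²/18 + (16−18)²/18 + (22−18)²/18 + (17−18)²/18
   = 0.222 + 0.889 + 0.222 + 4.500 + 0.500 + 0.500 + 0.056 + 0.222 + 4.500 + 0.222 + 0.889 + 0.056
Sum = 12.78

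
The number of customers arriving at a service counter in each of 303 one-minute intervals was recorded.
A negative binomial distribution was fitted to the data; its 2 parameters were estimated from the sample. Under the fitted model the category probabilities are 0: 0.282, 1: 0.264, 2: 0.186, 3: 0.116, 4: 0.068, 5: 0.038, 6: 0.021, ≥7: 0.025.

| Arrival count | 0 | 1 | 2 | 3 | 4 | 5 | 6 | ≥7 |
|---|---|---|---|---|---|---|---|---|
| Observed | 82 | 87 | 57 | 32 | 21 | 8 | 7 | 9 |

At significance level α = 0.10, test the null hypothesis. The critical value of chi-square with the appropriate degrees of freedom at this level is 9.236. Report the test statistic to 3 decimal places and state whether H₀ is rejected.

Expected counts E_i = n·p_i: 303×0.282 = 85.446, 303×0.264 = 79.992, 303×0.186 = 56.358, 303×0.116 = 35.148, 303×0.068 = 20.604, 303×0.038 = 11.514, 303×0.021 = 6.363, 303×0.025 = 7.575.
cat         O        E   (O−E)²/E
0          82   85.446     0.1390
1          87   79.992     0.6140
2          57   56.358     0.0073
3          32   35.148     0.2819
4          21   20.604     0.0076
5           8   11.514     1.0725
6           7    6.363     0.0638
≥7          9    7.575     0.2681
Sum = 2.454
df = 5. Since 2.454 < 9.236, we do not reject H₀.

2.454; do not reject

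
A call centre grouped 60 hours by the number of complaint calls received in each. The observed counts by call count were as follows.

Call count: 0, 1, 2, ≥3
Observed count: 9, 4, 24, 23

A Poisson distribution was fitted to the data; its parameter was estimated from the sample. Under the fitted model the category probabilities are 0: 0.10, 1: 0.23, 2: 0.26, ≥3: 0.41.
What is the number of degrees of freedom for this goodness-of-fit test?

2

There are k = 4 categories and 1 parameter estimated from the data, so df = 4 − 1 − 1 = 2.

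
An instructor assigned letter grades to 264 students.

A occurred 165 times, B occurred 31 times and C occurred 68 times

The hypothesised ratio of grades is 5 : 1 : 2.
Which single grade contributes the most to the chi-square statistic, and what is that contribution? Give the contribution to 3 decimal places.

Ratio total = 8. Expected counts: 264×5/8 = 165, 264×1/8 = 33, 264×2/8 = 66.
χ² = (165−165)²/165 + (31−33)²/33 + (68−66)²/66
   = 0.0000 + 0.1212 + 0.0606
The largest term is for B: 0.121.

B, 0.121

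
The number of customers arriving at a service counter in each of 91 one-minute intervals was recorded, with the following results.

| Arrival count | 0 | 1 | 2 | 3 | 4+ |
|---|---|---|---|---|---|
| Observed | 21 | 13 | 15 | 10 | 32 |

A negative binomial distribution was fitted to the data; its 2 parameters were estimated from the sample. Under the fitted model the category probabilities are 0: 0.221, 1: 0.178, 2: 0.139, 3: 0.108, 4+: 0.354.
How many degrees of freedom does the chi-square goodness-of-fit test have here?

2

There are k = 5 categories and 2 parameters estimated from the data, so df = 5 − 1 − 2 = 2.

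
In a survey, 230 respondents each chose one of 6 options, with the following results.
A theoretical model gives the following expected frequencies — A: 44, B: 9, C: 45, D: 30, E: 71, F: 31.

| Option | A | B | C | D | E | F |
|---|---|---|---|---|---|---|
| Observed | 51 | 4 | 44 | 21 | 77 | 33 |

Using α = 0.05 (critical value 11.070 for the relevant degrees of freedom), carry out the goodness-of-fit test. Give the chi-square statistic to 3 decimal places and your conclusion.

A: (51 − 44)²/44 = 49/44 = 1.1136
B: (4 − 9)²/9 = 25/9 = 2.7778
C: (44 − 45)²/45 = 1/45 = 0.0222
D: (21 − 30)²/30 = 81/30 = 2.7000
E: (77 − 71)²/71 = 36/71 = 0.5070
F: (33 − 31)²/31 = 4/31 = 0.1290
Sum = 7.250
df = 5. Since 7.250 < 11.070, we do not reject H₀.

7.250; do not reject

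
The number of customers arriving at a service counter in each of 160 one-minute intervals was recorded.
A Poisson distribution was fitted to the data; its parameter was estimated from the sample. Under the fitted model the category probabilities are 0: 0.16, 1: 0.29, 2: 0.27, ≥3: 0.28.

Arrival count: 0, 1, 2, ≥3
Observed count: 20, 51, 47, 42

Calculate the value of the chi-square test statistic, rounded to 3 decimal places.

Expected counts E_i = n·p_i: 160×0.16 = 25.6, 160×0.29 = 46.4, 160×0.27 = 43.2, 160×0.28 = 44.8.
cat         O        E   (O−E)²/E
0          20     25.6     1.2250
1          51     46.4     0.4560
2          47     43.2     0.3343
≥3         42     44.8     0.1750
Sum = 2.190

2.190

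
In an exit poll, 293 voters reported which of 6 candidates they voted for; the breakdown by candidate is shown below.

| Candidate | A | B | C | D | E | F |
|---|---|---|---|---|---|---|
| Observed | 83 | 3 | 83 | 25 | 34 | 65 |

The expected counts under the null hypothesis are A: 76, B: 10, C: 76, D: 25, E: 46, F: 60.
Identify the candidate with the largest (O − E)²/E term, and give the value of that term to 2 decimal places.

cat         O        E   (O−E)²/E
A          83       76      0.645
B           3       10      4.900
C          83       76      0.645
D          25       25      0.000
E          34       46      3.130
F          65       60      0.417
The largest term is for B: 4.90.

B, 4.90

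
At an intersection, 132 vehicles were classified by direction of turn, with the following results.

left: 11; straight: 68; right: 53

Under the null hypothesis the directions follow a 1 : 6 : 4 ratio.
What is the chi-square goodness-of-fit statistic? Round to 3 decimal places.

0.826

Ratio total = 11. Expected counts: 132×1/11 = 12, 132×6/11 = 72, 132×4/11 = 48.
cat           O        E   (O−E)²/E
left         11       12     0.0833
straight     68       72     0.2222
right        53       48     0.5208
Sum = 0.826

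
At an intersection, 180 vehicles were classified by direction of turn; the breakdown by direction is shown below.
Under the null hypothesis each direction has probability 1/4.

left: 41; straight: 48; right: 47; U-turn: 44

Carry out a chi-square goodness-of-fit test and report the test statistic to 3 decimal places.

Under H₀ each category has probability 1/4, so each expected count is 180/4 = 45.
left: (41 − 45)²/45 = 16/45 = 0.3556
straight: (48 − 45)²/45 = 9/45 = 0.2000
right: (47 − 45)²/45 = 4/45 = 0.0889
U-turn: (44 − 45)²/45 = 1/45 = 0.0222
Sum = 0.667

0.667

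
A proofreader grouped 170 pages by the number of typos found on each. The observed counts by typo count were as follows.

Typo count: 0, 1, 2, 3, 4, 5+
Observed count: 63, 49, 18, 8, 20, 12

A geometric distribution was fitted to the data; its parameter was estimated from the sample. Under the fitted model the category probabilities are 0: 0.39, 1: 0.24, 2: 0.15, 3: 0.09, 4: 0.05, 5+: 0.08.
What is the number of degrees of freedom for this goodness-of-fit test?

There are k = 6 categories and 1 parameter estimated from the data, so df = 6 − 1 − 1 = 4.

4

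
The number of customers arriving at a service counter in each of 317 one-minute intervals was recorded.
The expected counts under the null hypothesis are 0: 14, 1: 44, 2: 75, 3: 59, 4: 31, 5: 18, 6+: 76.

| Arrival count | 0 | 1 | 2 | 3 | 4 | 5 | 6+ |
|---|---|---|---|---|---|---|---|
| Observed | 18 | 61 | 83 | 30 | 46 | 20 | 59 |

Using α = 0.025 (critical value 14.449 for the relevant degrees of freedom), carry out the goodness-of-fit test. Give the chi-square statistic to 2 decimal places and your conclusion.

χ² = (18−14)²/14 + (61−44)²/44 + (83−75)²/75 + (30−59)²/59 + (46−31)²/31 + (20−18)²/18 + (59−76)²/76
   = 1.143 + 6.568 + 0.853 + 14.254 + 7.258 + 0.222 + 3.803
Sum = 34.10
df = 6. Since 34.10 > 14.449, we reject H₀.

34.10; reject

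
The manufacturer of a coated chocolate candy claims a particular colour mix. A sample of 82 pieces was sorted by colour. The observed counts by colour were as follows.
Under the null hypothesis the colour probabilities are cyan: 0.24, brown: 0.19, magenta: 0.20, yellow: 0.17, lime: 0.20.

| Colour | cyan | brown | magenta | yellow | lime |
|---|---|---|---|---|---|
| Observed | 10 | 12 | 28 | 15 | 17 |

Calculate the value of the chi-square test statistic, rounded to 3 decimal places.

Expected counts E_i = n·p_i: 82×0.24 = 19.68, 82×0.19 = 15.58, 82×0.20 = 16.4, 82×0.17 = 13.94, 82×0.20 = 16.4.
χ² = (10−19.68)²/19.68 + (12−15.58)²/15.58 + (28−16.4)²/16.4 + (15−13.94)²/13.94 + (17−16.4)²/16.4
   = 4.7613 + 0.8226 + 8.2049 + 0.0806 + 0.0220
Sum = 13.891

13.891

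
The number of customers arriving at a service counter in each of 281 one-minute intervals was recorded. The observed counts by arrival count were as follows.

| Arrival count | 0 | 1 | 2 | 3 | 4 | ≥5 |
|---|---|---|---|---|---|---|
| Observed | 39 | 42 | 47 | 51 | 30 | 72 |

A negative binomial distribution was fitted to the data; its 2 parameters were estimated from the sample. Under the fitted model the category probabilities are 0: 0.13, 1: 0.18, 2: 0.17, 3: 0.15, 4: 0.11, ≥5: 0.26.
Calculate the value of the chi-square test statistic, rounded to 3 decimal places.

Expected counts E_i = n·p_i: 281×0.13 = 36.53, 281×0.18 = 50.58, 281×0.17 = 47.77, 281×0.15 = 42.15, 281×0.11 = 30.91, 281×0.26 = 73.06.
χ² = (39−36.53)²/36.53 + (42−50.58)²/50.58 + (47−47.77)²/47.77 + (51−42.15)²/42.15 + (30−30.91)²/30.91 + (72−73.06)²/73.06
   = 0.1670 + 1.4554 + 0.0124 + 1.8582 + 0.0268 + 0.0154
Sum = 3.535

3.535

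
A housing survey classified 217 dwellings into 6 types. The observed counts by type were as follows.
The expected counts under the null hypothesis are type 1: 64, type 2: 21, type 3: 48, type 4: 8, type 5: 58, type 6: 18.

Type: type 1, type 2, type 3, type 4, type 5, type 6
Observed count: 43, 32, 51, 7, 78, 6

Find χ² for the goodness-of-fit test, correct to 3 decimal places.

27.862

cat         O        E   (O−E)²/E
type 1     43       64     6.8906
type 2     32       21     5.7619
type 3     51       48     0.1875
type 4      7        8     0.1250
type 5     78       58     6.8966
type 6      6       18     8.0000
Sum = 27.862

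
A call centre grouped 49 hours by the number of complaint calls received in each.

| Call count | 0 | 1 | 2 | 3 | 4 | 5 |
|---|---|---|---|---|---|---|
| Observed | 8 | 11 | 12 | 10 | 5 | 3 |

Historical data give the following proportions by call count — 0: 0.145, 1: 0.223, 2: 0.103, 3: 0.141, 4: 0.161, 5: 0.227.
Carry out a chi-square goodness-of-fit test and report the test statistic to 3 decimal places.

18.065

Expected counts E_i = n·p_i: 49×0.145 = 7.105, 49×0.223 = 10.927, 49×0.103 = 5.047, 49×0.141 = 6.909, 49×0.161 = 7.889, 49×0.227 = 11.123.
χ² = (8−7.105)²/7.105 + (11−10.927)²/10.927 + (12−5.047)²/5.047 + (10−6.909)²/6.909 + (5−7.889)²/7.889 + (3−11.123)²/11.123
   = 0.1127 + 0.0005 + 9.5788 + 1.3829 + 1.0580 + 5.9321
Sum = 18.065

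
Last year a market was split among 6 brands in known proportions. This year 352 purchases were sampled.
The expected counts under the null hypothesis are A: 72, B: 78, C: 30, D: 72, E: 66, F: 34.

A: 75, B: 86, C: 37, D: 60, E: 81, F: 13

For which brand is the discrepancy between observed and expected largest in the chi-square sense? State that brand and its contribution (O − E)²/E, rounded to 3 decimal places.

F, 12.971

A: (75 − 72)²/72 = 9/72 = 0.1250
B: (86 − 78)²/78 = 64/78 = 0.8205
C: (37 − 30)²/30 = 49/30 = 1.6333
D: (60 − 72)²/72 = 144/72 = 2.0000
E: (81 − 66)²/66 = 225/66 = 3.4091
F: (13 − 34)²/34 = 441/34 = 12.9706
The largest term is for F: 12.971.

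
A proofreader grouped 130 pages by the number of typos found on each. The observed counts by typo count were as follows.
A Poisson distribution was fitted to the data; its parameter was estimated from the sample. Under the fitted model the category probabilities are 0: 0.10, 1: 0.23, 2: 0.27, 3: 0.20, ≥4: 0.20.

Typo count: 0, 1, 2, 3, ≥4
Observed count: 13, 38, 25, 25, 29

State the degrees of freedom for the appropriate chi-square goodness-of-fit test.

There are k = 5 categories and 1 parameter estimated from the data, so df = 5 − 1 − 1 = 3.

3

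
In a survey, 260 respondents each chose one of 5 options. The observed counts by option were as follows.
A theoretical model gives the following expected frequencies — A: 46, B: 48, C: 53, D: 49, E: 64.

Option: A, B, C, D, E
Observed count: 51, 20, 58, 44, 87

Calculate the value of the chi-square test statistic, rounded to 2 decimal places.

26.12

A: (51 − 46)²/46 = 25/46 = 0.543
B: (20 − 48)²/48 = 784/48 = 16.333
C: (58 − 53)²/53 = 25/53 = 0.472
D: (44 − 49)²/49 = 25/49 = 0.510
E: (87 − 64)²/64 = 529/64 = 8.266
Sum = 26.12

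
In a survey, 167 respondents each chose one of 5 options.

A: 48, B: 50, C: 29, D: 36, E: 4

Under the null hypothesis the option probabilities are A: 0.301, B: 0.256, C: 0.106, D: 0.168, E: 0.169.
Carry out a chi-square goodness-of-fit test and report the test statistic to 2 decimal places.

31.58

Expected counts E_i = n·p_i: 167×0.301 = 50.267, 167×0.256 = 42.752, 167×0.106 = 17.702, 167×0.168 = 28.056, 167×0.169 = 28.223.
cat         O        E   (O−E)²/E
A          48   50.267      0.102
B          50   42.752      1.229
C          29   17.702      7.211
D          36   28.056      2.249
E           4   28.223     20.790
Sum = 31.58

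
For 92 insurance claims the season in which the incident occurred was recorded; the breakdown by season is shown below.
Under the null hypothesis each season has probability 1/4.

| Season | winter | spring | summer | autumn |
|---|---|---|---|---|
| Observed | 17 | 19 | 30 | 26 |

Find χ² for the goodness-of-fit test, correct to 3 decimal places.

4.783

Under H₀ each category has probability 1/4, so each expected count is 92/4 = 23.
cat         O        E   (O−E)²/E
winter     17       23     1.5652
spring     19       23     0.6957
summer     30       23     2.1304
autumn     26       23     0.3913
Sum = 4.783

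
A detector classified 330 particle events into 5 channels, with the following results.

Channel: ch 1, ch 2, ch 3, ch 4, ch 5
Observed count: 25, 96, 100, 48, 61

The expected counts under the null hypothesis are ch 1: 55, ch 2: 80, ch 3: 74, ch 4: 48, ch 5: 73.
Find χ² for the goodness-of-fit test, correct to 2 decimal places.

χ² = (25−55)²/55 + (96−80)²/80 + (100−74)²/74 + (48−48)²/48 + (61−73)²/73
   = 16.364 + 3.200 + 9.135 + 0.000 + 1.973
Sum = 30.67

30.67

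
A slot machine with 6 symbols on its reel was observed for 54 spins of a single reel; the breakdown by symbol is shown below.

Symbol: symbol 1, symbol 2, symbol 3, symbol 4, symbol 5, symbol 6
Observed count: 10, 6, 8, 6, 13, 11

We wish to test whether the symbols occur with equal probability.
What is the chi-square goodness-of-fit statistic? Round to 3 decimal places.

Under H₀ each category has probability 1/6, so each expected count is 54/6 = 9.
cat           O        E   (O−E)²/E
symbol 1     10        9     0.1111
symbol 2      6        9     1.0000
symbol 3      8        9     0.1111
symbol 4      6        9     1.0000
symbol 5     13        9     1.7778
symbol 6     11        9     0.4444
Sum = 4.444

4.444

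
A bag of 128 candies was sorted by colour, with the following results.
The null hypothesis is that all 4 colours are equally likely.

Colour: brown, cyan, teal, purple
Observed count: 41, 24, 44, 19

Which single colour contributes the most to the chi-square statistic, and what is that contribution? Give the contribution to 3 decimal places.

Expected count for each of the 4 categories: 128/4 = 32.
cat         O        E   (O−E)²/E
brown      41       32     2.5313
cyan       24       32     2.0000
teal       44       32     4.5000
purple     19       32     5.2813
The largest term is for purple: 5.281.

purple, 5.281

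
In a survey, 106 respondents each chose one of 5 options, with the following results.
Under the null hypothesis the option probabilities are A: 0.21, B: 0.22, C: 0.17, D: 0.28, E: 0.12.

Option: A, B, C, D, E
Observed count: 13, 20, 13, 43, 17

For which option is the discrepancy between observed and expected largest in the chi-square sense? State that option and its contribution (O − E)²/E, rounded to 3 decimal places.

D, 5.978

Expected counts E_i = n·p_i: 106×0.21 = 22.26, 106×0.22 = 23.32, 106×0.17 = 18.02, 106×0.28 = 29.68, 106×0.12 = 12.72.
χ² = (13−22.26)²/22.26 + (20−23.32)²/23.32 + (13−18.02)²/18.02 + (43−29.68)²/29.68 + (17−12.72)²/12.72
   = 3.8521 + 0.4727 + 1.3985 + 5.9778 + 1.4401
The largest term is for D: 5.978.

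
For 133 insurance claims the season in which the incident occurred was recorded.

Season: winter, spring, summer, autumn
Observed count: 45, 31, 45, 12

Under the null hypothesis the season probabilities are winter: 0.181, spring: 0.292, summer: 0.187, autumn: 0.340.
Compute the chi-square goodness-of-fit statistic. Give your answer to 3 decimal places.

Expected counts E_i = n·p_i: 133×0.181 = 24.073, 133×0.292 = 38.836, 133×0.187 = 24.871, 133×0.340 = 45.22.
cat         O        E   (O−E)²/E
winter     45   24.073    18.1921
spring     31   38.836     1.5811
summer     45   24.871    16.2911
autumn     12    45.22    24.4044
Sum = 60.469

60.469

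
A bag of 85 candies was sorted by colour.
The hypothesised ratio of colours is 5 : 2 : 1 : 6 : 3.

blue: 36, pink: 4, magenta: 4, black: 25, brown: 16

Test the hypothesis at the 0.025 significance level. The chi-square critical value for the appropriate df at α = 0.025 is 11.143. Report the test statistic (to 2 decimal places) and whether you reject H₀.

Ratio total = 17. Expected counts: 85×5/17 = 25, 85×2/17 = 10, 85×1/17 = 5, 85×6/17 = 30, 85×3/17 = 15.
blue: (36 − 25)²/25 = 121/25 = 4.840
pink: (4 − 10)²/10 = 36/10 = 3.600
magenta: (4 − 5)²/5 = 1/5 = 0.200
black: (25 − 30)²/30 = 25/30 = 0.833
brown: (16 − 15)²/15 = 1/15 = 0.067
Sum = 9.54
df = 4. Since 9.54 < 11.143, we do not reject H₀.

9.54; do not reject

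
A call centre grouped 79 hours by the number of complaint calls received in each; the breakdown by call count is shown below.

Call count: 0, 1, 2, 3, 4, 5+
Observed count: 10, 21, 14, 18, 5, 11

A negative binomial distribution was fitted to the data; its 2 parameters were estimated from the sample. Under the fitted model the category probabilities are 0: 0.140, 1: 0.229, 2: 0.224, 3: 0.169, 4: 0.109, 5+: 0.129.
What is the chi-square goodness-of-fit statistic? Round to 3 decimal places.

4.539

Expected counts E_i = n·p_i: 79×0.140 = 11.06, 79×0.229 = 18.091, 79×0.224 = 17.696, 79×0.169 = 13.351, 79×0.109 = 8.611, 79×0.129 = 10.191.
0: (10 − 11.06)²/11.06 = 1.1236/11.06 = 0.1016
1: (21 − 18.091)²/18.091 = 8.462281/18.091 = 0.4678
2: (14 − 17.696)²/17.696 = 13.660416/17.696 = 0.7719
3: (18 − 13.351)²/13.351 = 21.613201/13.351 = 1.6188
4: (5 − 8.611)²/8.611 = 13.039321/8.611 = 1.5143
5+: (11 − 10.191)²/10.191 = 0.654481/10.191 = 0.0642
Sum = 4.539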